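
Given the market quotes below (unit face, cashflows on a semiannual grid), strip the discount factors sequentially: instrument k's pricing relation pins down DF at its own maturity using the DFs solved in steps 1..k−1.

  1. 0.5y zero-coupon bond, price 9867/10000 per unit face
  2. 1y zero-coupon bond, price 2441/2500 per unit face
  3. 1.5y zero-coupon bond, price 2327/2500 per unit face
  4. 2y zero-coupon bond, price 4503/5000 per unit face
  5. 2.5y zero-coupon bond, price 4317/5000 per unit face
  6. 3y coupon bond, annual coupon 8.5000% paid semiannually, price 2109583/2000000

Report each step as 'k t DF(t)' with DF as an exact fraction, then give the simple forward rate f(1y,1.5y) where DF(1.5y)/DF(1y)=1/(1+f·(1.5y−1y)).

step 1 [0.5y] zero: DF = P = 9867/10000 ≈ 0.986700
step 2 [1y] zero: DF = P = 2441/2500 ≈ 0.976400
step 3 [1.5y] zero: DF = P = 2327/2500 ≈ 0.930800
step 4 [2y] zero: DF = P = 4503/5000 ≈ 0.900600
step 5 [2.5y] zero: DF = P = 4317/5000 ≈ 0.863400
step 6 [3y] bond c/2=17/400: DF=(2109583/2000000 − 17/400·(0.986700+0.976400+0.930800+0.900600+0.863400))/(1+17/400) = 8219/10000 ≈ 0.821900

1 1/2 9867/10000
2 1 2441/2500
3 3/2 2327/2500
4 2 4503/5000
5 5/2 4317/5000
6 3 8219/10000
f(1y,1.5y) = ((2441/2500)/(2327/2500) − 1)/(1/2) = 228/2327 ≈ 9.7980%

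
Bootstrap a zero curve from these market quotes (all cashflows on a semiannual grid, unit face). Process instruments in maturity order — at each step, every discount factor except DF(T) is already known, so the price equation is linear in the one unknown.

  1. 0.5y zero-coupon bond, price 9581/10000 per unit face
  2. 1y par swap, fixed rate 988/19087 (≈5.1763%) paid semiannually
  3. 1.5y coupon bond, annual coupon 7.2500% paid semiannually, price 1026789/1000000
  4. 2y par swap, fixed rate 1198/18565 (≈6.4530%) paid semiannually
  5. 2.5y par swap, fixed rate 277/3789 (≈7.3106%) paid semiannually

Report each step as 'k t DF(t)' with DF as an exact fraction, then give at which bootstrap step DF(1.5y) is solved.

step 1 [0.5y] zero: DF = P = 9581/10000 ≈ 0.958100
step 2 [1y] swap r/2=494/19087: DF=(1 − 494/19087·(0.958100))/(1+494/19087) = 4753/5000 ≈ 0.950600
step 3 [1.5y] bond c/2=29/800: DF=(1026789/1000000 − 29/800·(0.958100+0.950600))/(1+29/800) = 9241/10000 ≈ 0.924100
step 4 [2y] swap r/2=599/18565: DF=(1 − 599/18565·(0.958100+0.950600+0.924100))/(1+599/18565) = 4401/5000 ≈ 0.880200
step 5 [2.5y] swap r/2=277/7578: DF=(1 − 277/7578·(0.958100+0.950600+0.924100+0.880200))/(1+277/7578) = 4169/5000 ≈ 0.833800

1 1/2 9581/10000
2 1 4753/5000
3 3/2 9241/10000
4 2 4401/5000
5 5/2 4169/5000
DF(1.5y) is solved at step 3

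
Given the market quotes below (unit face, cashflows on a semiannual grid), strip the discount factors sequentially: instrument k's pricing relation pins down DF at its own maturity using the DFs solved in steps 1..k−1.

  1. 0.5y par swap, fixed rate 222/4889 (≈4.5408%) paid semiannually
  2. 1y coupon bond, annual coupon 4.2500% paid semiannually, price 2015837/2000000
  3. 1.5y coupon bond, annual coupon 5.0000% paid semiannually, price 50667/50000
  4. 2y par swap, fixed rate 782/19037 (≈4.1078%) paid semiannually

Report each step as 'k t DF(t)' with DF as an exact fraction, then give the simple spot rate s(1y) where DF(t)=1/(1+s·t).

1 1/2 4889/5000
2 1 4833/5000
3 3/2 2353/2500
4 2 4609/5000
s(1y) = (1/(4833/5000) − 1)/(1) = 167/4833 ≈ 3.4554%

step 1 [0.5y] swap r/2=111/4889: DF=(1 − 111/4889·(0))/(1+111/4889) = 4889/5000 ≈ 0.977800
step 2 [1y] bond c/2=17/800: DF=(2015837/2000000 − 17/800·(0.977800))/(1+17/800) = 4833/5000 ≈ 0.966600
step 3 [1.5y] bond c/2=1/40: DF=(50667/50000 − 1/40·(0.977800+0.966600))/(1+1/40) = 2353/2500 ≈ 0.941200
step 4 [2y] swap r/2=391/19037: DF=(1 − 391/19037·(0.977800+0.966600+0.941200))/(1+391/19037) = 4609/5000 ≈ 0.921800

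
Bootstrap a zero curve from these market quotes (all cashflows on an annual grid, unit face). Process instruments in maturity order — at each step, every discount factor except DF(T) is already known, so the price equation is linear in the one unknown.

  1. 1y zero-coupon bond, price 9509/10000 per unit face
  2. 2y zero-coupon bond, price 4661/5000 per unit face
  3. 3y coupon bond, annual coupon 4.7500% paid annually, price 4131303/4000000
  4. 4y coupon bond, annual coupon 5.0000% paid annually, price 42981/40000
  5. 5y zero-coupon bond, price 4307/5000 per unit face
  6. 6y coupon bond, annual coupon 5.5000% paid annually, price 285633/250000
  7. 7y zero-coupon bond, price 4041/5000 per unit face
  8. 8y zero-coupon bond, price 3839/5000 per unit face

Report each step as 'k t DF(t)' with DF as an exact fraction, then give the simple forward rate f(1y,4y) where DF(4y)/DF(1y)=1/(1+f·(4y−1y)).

step 1 [1y] zero: DF = P = 9509/10000 ≈ 0.950900
step 2 [2y] zero: DF = P = 4661/5000 ≈ 0.932200
step 3 [3y] bond c/1=19/400: DF=(4131303/4000000 − 19/400·(0.950900+0.932200))/(1+19/400) = 4503/5000 ≈ 0.900600
step 4 [4y] bond c/1=1/20: DF=(42981/40000 − 1/20·(0.950900+0.932200+0.900600))/(1+1/20) = 2227/2500 ≈ 0.890800
step 5 [5y] zero: DF = P = 4307/5000 ≈ 0.861400
step 6 [6y] bond c/1=11/200: DF=(285633/250000 − 11/200·(0.950900+0.932200+0.900600+0.890800+0.861400))/(1+11/200) = 1693/2000 ≈ 0.846500
step 7 [7y] zero: DF = P = 4041/5000 ≈ 0.808200
step 8 [8y] zero: DF = P = 3839/5000 ≈ 0.767800

1 1 9509/10000
2 2 4661/5000
3 3 4503/5000
4 4 2227/2500
5 5 4307/5000
6 6 1693/2000
7 7 4041/5000
8 8 3839/5000
f(1y,4y) = ((9509/10000)/(2227/2500) − 1)/(3) = 601/26724 ≈ 2.2489%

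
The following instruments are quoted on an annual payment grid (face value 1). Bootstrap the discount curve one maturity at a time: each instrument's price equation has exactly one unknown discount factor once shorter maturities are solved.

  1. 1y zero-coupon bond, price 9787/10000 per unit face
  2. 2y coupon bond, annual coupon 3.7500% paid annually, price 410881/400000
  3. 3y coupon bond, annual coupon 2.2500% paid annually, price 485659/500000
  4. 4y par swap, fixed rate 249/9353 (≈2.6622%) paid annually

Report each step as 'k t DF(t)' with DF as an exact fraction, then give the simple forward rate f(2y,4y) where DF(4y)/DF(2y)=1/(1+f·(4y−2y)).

step 1 [1y] zero: DF = P = 9787/10000 ≈ 0.978700
step 2 [2y] bond c/1=3/80: DF=(410881/400000 − 3/80·(0.978700))/(1+3/80) = 9547/10000 ≈ 0.954700
step 3 [3y] bond c/1=9/400: DF=(485659/500000 − 9/400·(0.978700+0.954700))/(1+9/400) = 4537/5000 ≈ 0.907400
step 4 [4y] swap r/1=249/9353: DF=(1 − 249/9353·(0.978700+0.954700+0.907400))/(1+249/9353) = 2251/2500 ≈ 0.900400

1 1 9787/10000
2 2 9547/10000
3 3 4537/5000
4 4 2251/2500
f(2y,4y) = ((9547/10000)/(2251/2500) − 1)/(2) = 543/18008 ≈ 3.0153%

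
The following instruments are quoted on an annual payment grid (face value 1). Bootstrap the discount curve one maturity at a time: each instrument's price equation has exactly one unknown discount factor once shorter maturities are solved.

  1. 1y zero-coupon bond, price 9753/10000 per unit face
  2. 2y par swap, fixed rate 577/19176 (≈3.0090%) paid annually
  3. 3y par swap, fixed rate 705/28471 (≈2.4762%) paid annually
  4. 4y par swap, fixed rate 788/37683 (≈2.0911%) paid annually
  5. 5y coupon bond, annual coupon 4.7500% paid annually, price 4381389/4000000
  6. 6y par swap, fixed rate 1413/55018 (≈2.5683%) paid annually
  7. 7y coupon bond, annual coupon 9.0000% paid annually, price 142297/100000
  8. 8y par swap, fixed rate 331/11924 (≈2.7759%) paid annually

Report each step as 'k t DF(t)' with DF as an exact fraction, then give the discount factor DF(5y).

step 1 [1y] zero: DF = P = 9753/10000 ≈ 0.975300
step 2 [2y] swap r/1=577/19176: DF=(1 − 577/19176·(0.975300))/(1+577/19176) = 9423/10000 ≈ 0.942300
step 3 [3y] swap r/1=705/28471: DF=(1 − 705/28471·(0.975300+0.942300))/(1+705/28471) = 1859/2000 ≈ 0.929500
step 4 [4y] swap r/1=788/37683: DF=(1 − 788/37683·(0.975300+0.942300+0.929500))/(1+788/37683) = 2303/2500 ≈ 0.921200
step 5 [5y] bond c/1=19/400: DF=(4381389/4000000 − 19/400·(0.975300+0.942300+0.929500+0.921200))/(1+19/400) = 2187/2500 ≈ 0.874800
step 6 [6y] swap r/1=1413/55018: DF=(1 − 1413/55018·(0.975300+0.942300+0.929500+0.921200+0.874800))/(1+1413/55018) = 8587/10000 ≈ 0.858700
step 7 [7y] bond c/1=9/100: DF=(142297/100000 − 9/100·(0.975300+0.942300+0.929500+0.921200+0.874800+0.858700))/(1+9/100) = 532/625 ≈ 0.851200
step 8 [8y] swap r/1=331/11924: DF=(1 − 331/11924·(0.975300+0.942300+0.929500+0.921200+0.874800+0.858700+0.851200))/(1+331/11924) = 4007/5000 ≈ 0.801400

1 1 9753/10000
2 2 9423/10000
3 3 1859/2000
4 4 2303/2500
5 5 2187/2500
6 6 8587/10000
7 7 532/625
8 8 4007/5000
DF(5y) = 2187/2500 ≈ 0.874800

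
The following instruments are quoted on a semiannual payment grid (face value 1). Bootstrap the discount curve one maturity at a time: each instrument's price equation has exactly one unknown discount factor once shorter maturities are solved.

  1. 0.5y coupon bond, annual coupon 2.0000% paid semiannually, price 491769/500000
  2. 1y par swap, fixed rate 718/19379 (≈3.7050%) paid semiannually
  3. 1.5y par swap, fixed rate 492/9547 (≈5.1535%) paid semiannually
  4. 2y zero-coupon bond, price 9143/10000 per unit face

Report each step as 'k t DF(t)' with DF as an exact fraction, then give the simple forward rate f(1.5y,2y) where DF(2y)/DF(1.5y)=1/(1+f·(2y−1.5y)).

1 1/2 4869/5000
2 1 9641/10000
3 3/2 4631/5000
4 2 9143/10000
f(1.5y,2y) = ((4631/5000)/(9143/10000) − 1)/(1/2) = 238/9143 ≈ 2.6031%

step 1 [0.5y] bond c/2=1/100: DF=(491769/500000 − 1/100·(0))/(1+1/100) = 4869/5000 ≈ 0.973800
step 2 [1y] swap r/2=359/19379: DF=(1 − 359/19379·(0.973800))/(1+359/19379) = 9641/10000 ≈ 0.964100
step 3 [1.5y] swap r/2=246/9547: DF=(1 − 246/9547·(0.973800+0.964100))/(1+246/9547) = 4631/5000 ≈ 0.926200
step 4 [2y] zero: DF = P = 9143/10000 ≈ 0.914300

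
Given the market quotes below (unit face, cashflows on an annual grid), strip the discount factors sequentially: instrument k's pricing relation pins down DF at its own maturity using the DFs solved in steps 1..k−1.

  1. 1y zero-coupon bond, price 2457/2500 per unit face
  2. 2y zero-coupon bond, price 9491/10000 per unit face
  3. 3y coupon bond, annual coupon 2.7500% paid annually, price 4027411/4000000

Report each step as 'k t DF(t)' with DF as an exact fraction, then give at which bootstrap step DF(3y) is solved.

1 1 2457/2500
2 2 9491/10000
3 3 4641/5000
DF(3y) is solved at step 3

step 1 [1y] zero: DF = P = 2457/2500 ≈ 0.982800
step 2 [2y] zero: DF = P = 9491/10000 ≈ 0.949100
step 3 [3y] bond c/1=11/400: DF=(4027411/4000000 − 11/400·(0.982800+0.949100))/(1+11/400) = 4641/5000 ≈ 0.928200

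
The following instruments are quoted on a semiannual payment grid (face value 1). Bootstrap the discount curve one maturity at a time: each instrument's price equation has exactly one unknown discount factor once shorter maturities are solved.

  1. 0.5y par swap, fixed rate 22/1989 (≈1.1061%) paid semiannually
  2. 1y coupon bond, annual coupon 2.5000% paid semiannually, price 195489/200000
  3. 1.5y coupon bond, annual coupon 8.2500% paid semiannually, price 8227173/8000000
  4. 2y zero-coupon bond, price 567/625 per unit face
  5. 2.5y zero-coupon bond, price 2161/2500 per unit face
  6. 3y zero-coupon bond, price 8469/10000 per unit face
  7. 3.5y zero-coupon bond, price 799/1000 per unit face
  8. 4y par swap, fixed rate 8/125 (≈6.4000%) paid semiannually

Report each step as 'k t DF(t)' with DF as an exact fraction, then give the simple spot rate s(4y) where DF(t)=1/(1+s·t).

1 1/2 1989/2000
2 1 9531/10000
3 3/2 1821/2000
4 2 567/625
5 5/2 2161/2500
6 3 8469/10000
7 7/2 799/1000
8 4 484/625
s(4y) = (1/(484/625) − 1)/(4) = 141/1936 ≈ 7.2831%

step 1 [0.5y] swap r/2=11/1989: DF=(1 − 11/1989·(0))/(1+11/1989) = 1989/2000 ≈ 0.994500
step 2 [1y] bond c/2=1/80: DF=(195489/200000 − 1/80·(0.994500))/(1+1/80) = 9531/10000 ≈ 0.953100
step 3 [1.5y] bond c/2=33/800: DF=(8227173/8000000 − 33/800·(0.994500+0.953100))/(1+33/800) = 1821/2000 ≈ 0.910500
step 4 [2y] zero: DF = P = 567/625 ≈ 0.907200
step 5 [2.5y] zero: DF = P = 2161/2500 ≈ 0.864400
step 6 [3y] zero: DF = P = 8469/10000 ≈ 0.846900
step 7 [3.5y] zero: DF = P = 799/1000 ≈ 0.799000
step 8 [4y] swap r/2=4/125: DF=(1 − 4/125·(0.994500+0.953100+0.910500+0.907200+0.864400+0.846900+0.799000))/(1+4/125) = 484/625 ≈ 0.774400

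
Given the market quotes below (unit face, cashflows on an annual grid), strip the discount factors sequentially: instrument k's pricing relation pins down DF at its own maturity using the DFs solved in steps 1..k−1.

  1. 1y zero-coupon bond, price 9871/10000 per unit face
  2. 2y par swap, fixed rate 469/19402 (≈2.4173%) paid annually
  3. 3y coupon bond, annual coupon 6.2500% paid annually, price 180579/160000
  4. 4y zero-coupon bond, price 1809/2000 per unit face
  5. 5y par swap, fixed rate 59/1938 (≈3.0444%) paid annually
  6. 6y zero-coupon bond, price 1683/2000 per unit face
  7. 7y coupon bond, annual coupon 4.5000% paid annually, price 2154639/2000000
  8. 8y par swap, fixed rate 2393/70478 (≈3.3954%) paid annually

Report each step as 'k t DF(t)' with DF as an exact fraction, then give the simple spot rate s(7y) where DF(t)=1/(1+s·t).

step 1 [1y] zero: DF = P = 9871/10000 ≈ 0.987100
step 2 [2y] swap r/1=469/19402: DF=(1 − 469/19402·(0.987100))/(1+469/19402) = 9531/10000 ≈ 0.953100
step 3 [3y] bond c/1=1/16: DF=(180579/160000 − 1/16·(0.987100+0.953100))/(1+1/16) = 9481/10000 ≈ 0.948100
step 4 [4y] zero: DF = P = 1809/2000 ≈ 0.904500
step 5 [5y] swap r/1=59/1938: DF=(1 − 59/1938·(0.987100+0.953100+0.948100+0.904500))/(1+59/1938) = 1073/1250 ≈ 0.858400
step 6 [6y] zero: DF = P = 1683/2000 ≈ 0.841500
step 7 [7y] bond c/1=9/200: DF=(2154639/2000000 − 9/200·(0.987100+0.953100+0.948100+0.904500+0.858400+0.841500))/(1+9/200) = 993/1250 ≈ 0.794400
step 8 [8y] swap r/1=2393/70478: DF=(1 − 2393/70478·(0.987100+0.953100+0.948100+0.904500+0.858400+0.841500+0.794400))/(1+2393/70478) = 7607/10000 ≈ 0.760700

1 1 9871/10000
2 2 9531/10000
3 3 9481/10000
4 4 1809/2000
5 5 1073/1250
6 6 1683/2000
7 7 993/1250
8 8 7607/10000
s(7y) = (1/(993/1250) − 1)/(7) = 257/6951 ≈ 3.6973%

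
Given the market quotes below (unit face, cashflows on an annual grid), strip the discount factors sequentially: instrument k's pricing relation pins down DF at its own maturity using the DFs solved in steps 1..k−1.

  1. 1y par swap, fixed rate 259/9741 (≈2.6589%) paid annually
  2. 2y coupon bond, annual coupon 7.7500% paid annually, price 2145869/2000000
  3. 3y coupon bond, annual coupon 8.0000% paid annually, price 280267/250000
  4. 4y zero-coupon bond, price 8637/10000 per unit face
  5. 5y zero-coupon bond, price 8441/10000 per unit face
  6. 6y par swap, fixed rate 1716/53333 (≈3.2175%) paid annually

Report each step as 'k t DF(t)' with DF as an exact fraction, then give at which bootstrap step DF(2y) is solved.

step 1 [1y] swap r/1=259/9741: DF=(1 − 259/9741·(0))/(1+259/9741) = 9741/10000 ≈ 0.974100
step 2 [2y] bond c/1=31/400: DF=(2145869/2000000 − 31/400·(0.974100))/(1+31/400) = 9257/10000 ≈ 0.925700
step 3 [3y] bond c/1=2/25: DF=(280267/250000 − 2/25·(0.974100+0.925700))/(1+2/25) = 8973/10000 ≈ 0.897300
step 4 [4y] zero: DF = P = 8637/10000 ≈ 0.863700
step 5 [5y] zero: DF = P = 8441/10000 ≈ 0.844100
step 6 [6y] swap r/1=1716/53333: DF=(1 − 1716/53333·(0.974100+0.925700+0.897300+0.863700+0.844100))/(1+1716/53333) = 2071/2500 ≈ 0.828400

1 1 9741/10000
2 2 9257/10000
3 3 8973/10000
4 4 8637/10000
5 5 8441/10000
6 6 2071/2500
DF(2y) is solved at step 2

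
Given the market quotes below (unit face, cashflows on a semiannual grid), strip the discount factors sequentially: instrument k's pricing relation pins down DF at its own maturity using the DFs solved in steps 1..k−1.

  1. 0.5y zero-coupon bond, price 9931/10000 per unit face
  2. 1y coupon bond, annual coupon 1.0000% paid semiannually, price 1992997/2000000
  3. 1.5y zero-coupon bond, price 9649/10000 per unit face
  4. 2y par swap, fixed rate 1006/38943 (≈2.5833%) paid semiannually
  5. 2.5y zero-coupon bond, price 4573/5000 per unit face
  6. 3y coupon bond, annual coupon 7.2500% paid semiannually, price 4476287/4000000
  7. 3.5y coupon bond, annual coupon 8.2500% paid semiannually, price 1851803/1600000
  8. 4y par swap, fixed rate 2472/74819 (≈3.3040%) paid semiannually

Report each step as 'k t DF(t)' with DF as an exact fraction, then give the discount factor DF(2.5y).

step 1 [0.5y] zero: DF = P = 9931/10000 ≈ 0.993100
step 2 [1y] bond c/2=1/200: DF=(1992997/2000000 − 1/200·(0.993100))/(1+1/200) = 4933/5000 ≈ 0.986600
step 3 [1.5y] zero: DF = P = 9649/10000 ≈ 0.964900
step 4 [2y] swap r/2=503/38943: DF=(1 − 503/38943·(0.993100+0.986600+0.964900))/(1+503/38943) = 9497/10000 ≈ 0.949700
step 5 [2.5y] zero: DF = P = 4573/5000 ≈ 0.914600
step 6 [3y] bond c/2=29/800: DF=(4476287/4000000 − 29/800·(0.993100+0.986600+0.964900+0.949700+0.914600))/(1+29/800) = 9117/10000 ≈ 0.911700
step 7 [3.5y] bond c/2=33/800: DF=(1851803/1600000 − 33/800·(0.993100+0.986600+0.964900+0.949700+0.914600+0.911700))/(1+33/800) = 8849/10000 ≈ 0.884900
step 8 [4y] swap r/2=1236/74819: DF=(1 − 1236/74819·(0.993100+0.986600+0.964900+0.949700+0.914600+0.911700+0.884900))/(1+1236/74819) = 2191/2500 ≈ 0.876400

1 1/2 9931/10000
2 1 4933/5000
3 3/2 9649/10000
4 2 9497/10000
5 5/2 4573/5000
6 3 9117/10000
7 7/2 8849/10000
8 4 2191/2500
DF(2.5y) = 4573/5000 ≈ 0.914600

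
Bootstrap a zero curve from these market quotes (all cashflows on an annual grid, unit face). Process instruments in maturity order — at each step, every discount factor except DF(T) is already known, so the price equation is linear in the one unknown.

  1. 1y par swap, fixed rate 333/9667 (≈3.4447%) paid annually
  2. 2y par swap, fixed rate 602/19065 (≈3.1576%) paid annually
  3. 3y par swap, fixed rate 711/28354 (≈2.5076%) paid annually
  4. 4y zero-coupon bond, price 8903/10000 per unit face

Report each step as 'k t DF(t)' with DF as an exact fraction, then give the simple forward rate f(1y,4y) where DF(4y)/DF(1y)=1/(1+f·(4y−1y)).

step 1 [1y] swap r/1=333/9667: DF=(1 − 333/9667·(0))/(1+333/9667) = 9667/10000 ≈ 0.966700
step 2 [2y] swap r/1=602/19065: DF=(1 − 602/19065·(0.966700))/(1+602/19065) = 4699/5000 ≈ 0.939800
step 3 [3y] swap r/1=711/28354: DF=(1 − 711/28354·(0.966700+0.939800))/(1+711/28354) = 9289/10000 ≈ 0.928900
step 4 [4y] zero: DF = P = 8903/10000 ≈ 0.890300

1 1 9667/10000
2 2 4699/5000
3 3 9289/10000
4 4 8903/10000
f(1y,4y) = ((9667/10000)/(8903/10000) − 1)/(3) = 764/26709 ≈ 2.8605%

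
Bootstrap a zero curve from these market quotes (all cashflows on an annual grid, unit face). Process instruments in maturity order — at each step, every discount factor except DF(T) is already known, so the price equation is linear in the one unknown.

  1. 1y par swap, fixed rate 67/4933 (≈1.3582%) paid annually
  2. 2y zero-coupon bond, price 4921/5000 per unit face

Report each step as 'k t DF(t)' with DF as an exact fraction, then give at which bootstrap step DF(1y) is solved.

step 1 [1y] swap r/1=67/4933: DF=(1 − 67/4933·(0))/(1+67/4933) = 4933/5000 ≈ 0.986600
step 2 [2y] zero: DF = P = 4921/5000 ≈ 0.984200

1 1 4933/5000
2 2 4921/5000
DF(1y) is solved at step 1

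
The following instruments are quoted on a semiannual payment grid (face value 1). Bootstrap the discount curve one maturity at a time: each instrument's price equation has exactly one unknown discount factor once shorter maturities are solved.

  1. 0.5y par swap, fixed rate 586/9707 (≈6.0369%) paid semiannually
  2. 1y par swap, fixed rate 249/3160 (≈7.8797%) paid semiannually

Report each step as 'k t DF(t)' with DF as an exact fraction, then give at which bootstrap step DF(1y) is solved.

step 1 [0.5y] swap r/2=293/9707: DF=(1 − 293/9707·(0))/(1+293/9707) = 9707/10000 ≈ 0.970700
step 2 [1y] swap r/2=249/6320: DF=(1 − 249/6320·(0.970700))/(1+249/6320) = 9253/10000 ≈ 0.925300

1 1/2 9707/10000
2 1 9253/10000
DF(1y) is solved at step 2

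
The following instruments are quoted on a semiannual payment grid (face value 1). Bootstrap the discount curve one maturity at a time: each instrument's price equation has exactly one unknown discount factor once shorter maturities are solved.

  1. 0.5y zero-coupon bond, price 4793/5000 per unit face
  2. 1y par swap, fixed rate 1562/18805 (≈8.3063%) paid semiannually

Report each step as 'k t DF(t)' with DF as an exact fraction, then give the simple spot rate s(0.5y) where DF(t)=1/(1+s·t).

step 1 [0.5y] zero: DF = P = 4793/5000 ≈ 0.958600
step 2 [1y] swap r/2=781/18805: DF=(1 − 781/18805·(0.958600))/(1+781/18805) = 9219/10000 ≈ 0.921900

1 1/2 4793/5000
2 1 9219/10000
s(0.5y) = (1/(4793/5000) − 1)/(1/2) = 414/4793 ≈ 8.6376%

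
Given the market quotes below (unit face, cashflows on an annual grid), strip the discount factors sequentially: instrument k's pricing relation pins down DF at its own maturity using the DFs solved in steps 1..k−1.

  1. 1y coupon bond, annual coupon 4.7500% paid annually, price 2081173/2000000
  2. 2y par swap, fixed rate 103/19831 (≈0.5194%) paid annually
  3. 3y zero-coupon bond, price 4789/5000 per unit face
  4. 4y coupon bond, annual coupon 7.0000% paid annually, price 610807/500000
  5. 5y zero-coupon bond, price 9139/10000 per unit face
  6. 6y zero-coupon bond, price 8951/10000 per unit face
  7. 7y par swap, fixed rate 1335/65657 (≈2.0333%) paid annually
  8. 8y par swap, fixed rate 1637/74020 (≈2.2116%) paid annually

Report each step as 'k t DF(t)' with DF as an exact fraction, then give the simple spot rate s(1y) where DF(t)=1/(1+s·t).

1 1 4967/5000
2 2 9897/10000
3 3 4789/5000
4 4 9493/10000
5 5 9139/10000
6 6 8951/10000
7 7 1733/2000
8 8 8363/10000
s(1y) = (1/(4967/5000) − 1)/(1) = 33/4967 ≈ 0.6644%

step 1 [1y] bond c/1=19/400: DF=(2081173/2000000 − 19/400·(0))/(1+19/400) = 4967/5000 ≈ 0.993400
step 2 [2y] swap r/1=103/19831: DF=(1 − 103/19831·(0.993400))/(1+103/19831) = 9897/10000 ≈ 0.989700
step 3 [3y] zero: DF = P = 4789/5000 ≈ 0.957800
step 4 [4y] bond c/1=7/100: DF=(610807/500000 − 7/100·(0.993400+0.989700+0.957800))/(1+7/100) = 9493/10000 ≈ 0.949300
step 5 [5y] zero: DF = P = 9139/10000 ≈ 0.913900
step 6 [6y] zero: DF = P = 8951/10000 ≈ 0.895100
step 7 [7y] swap r/1=1335/65657: DF=(1 − 1335/65657·(0.993400+0.989700+0.957800+0.949300+0.913900+0.895100))/(1+1335/65657) = 1733/2000 ≈ 0.866500
step 8 [8y] swap r/1=1637/74020: DF=(1 − 1637/74020·(0.993400+0.989700+0.957800+0.949300+0.913900+0.895100+0.866500))/(1+1637/74020) = 8363/10000 ≈ 0.836300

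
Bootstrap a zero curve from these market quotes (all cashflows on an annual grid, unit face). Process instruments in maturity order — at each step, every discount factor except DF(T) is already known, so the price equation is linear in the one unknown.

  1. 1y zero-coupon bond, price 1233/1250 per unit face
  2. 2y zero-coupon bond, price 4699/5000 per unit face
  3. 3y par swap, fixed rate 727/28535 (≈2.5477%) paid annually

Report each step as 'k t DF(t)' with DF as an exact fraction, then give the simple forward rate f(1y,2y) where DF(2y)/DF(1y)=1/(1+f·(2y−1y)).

step 1 [1y] zero: DF = P = 1233/1250 ≈ 0.986400
step 2 [2y] zero: DF = P = 4699/5000 ≈ 0.939800
step 3 [3y] swap r/1=727/28535: DF=(1 − 727/28535·(0.986400+0.939800))/(1+727/28535) = 9273/10000 ≈ 0.927300

1 1 1233/1250
2 2 4699/5000
3 3 9273/10000
f(1y,2y) = ((1233/1250)/(4699/5000) − 1)/(1) = 233/4699 ≈ 4.9585%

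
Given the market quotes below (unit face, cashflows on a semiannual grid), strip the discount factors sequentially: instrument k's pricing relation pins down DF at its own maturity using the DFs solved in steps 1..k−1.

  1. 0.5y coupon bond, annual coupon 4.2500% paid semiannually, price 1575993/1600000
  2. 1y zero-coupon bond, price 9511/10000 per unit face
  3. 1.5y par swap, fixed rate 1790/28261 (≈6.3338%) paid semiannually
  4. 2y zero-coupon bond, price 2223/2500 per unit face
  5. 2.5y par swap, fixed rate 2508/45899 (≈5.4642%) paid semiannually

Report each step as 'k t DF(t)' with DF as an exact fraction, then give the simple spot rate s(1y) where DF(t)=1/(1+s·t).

1 1/2 1929/2000
2 1 9511/10000
3 3/2 1821/2000
4 2 2223/2500
5 5/2 4373/5000
s(1y) = (1/(9511/10000) − 1)/(1) = 489/9511 ≈ 5.1414%

step 1 [0.5y] bond c/2=17/800: DF=(1575993/1600000 − 17/800·(0))/(1+17/800) = 1929/2000 ≈ 0.964500
step 2 [1y] zero: DF = P = 9511/10000 ≈ 0.951100
step 3 [1.5y] swap r/2=895/28261: DF=(1 − 895/28261·(0.964500+0.951100))/(1+895/28261) = 1821/2000 ≈ 0.910500
step 4 [2y] zero: DF = P = 2223/2500 ≈ 0.889200
step 5 [2.5y] swap r/2=1254/45899: DF=(1 − 1254/45899·(0.964500+0.951100+0.910500+0.889200))/(1+1254/45899) = 4373/5000 ≈ 0.874600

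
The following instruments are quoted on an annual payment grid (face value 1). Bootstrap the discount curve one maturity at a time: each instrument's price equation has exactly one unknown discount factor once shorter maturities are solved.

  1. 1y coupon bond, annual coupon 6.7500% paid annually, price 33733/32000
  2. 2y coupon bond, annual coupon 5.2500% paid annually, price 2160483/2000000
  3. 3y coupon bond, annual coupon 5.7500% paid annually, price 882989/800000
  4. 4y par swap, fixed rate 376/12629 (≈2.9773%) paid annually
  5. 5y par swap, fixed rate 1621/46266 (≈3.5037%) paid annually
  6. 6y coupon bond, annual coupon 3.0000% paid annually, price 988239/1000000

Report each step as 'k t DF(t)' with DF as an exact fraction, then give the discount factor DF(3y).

1 1 79/80
2 2 9771/10000
3 3 9369/10000
4 4 1109/1250
5 5 8379/10000
6 6 8247/10000
DF(3y) = 9369/10000 ≈ 0.936900

step 1 [1y] bond c/1=27/400: DF=(33733/32000 − 27/400·(0))/(1+27/400) = 79/80 ≈ 0.987500
step 2 [2y] bond c/1=21/400: DF=(2160483/2000000 − 21/400·(0.987500))/(1+21/400) = 9771/10000 ≈ 0.977100
step 3 [3y] bond c/1=23/400: DF=(882989/800000 − 23/400·(0.987500+0.977100))/(1+23/400) = 9369/10000 ≈ 0.936900
step 4 [4y] swap r/1=376/12629: DF=(1 − 376/12629·(0.987500+0.977100+0.936900))/(1+376/12629) = 1109/1250 ≈ 0.887200
step 5 [5y] swap r/1=1621/46266: DF=(1 − 1621/46266·(0.987500+0.977100+0.936900+0.887200))/(1+1621/46266) = 8379/10000 ≈ 0.837900
step 6 [6y] bond c/1=3/100: DF=(988239/1000000 − 3/100·(0.987500+0.977100+0.936900+0.887200+0.837900))/(1+3/100) = 8247/10000 ≈ 0.824700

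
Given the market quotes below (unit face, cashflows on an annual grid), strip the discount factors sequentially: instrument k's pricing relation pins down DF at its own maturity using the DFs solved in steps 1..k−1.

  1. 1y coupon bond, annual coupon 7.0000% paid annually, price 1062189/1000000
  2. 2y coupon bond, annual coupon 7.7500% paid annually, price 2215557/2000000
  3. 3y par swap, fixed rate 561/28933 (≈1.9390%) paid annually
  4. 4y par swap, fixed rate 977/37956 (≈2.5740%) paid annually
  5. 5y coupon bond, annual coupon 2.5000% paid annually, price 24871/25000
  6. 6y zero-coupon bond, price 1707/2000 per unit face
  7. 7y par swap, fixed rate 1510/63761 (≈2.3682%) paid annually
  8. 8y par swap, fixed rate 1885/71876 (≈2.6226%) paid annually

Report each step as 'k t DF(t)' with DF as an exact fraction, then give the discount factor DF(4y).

1 1 9927/10000
2 2 9567/10000
3 3 9439/10000
4 4 9023/10000
5 5 439/500
6 6 1707/2000
7 7 849/1000
8 8 1623/2000
DF(4y) = 9023/10000 ≈ 0.902300

step 1 [1y] bond c/1=7/100: DF=(1062189/1000000 − 7/100·(0))/(1+7/100) = 9927/10000 ≈ 0.992700
step 2 [2y] bond c/1=31/400: DF=(2215557/2000000 − 31/400·(0.992700))/(1+31/400) = 9567/10000 ≈ 0.956700
step 3 [3y] swap r/1=561/28933: DF=(1 − 561/28933·(0.992700+0.956700))/(1+561/28933) = 9439/10000 ≈ 0.943900
step 4 [4y] swap r/1=977/37956: DF=(1 − 977/37956·(0.992700+0.956700+0.943900))/(1+977/37956) = 9023/10000 ≈ 0.902300
step 5 [5y] bond c/1=1/40: DF=(24871/25000 − 1/40·(0.992700+0.956700+0.943900+0.902300))/(1+1/40) = 439/500 ≈ 0.878000
step 6 [6y] zero: DF = P = 1707/2000 ≈ 0.853500
step 7 [7y] swap r/1=1510/63761: DF=(1 − 1510/63761·(0.992700+0.956700+0.943900+0.902300+0.878000+0.853500))/(1+1510/63761) = 849/1000 ≈ 0.849000
step 8 [8y] swap r/1=1885/71876: DF=(1 − 1885/71876·(0.992700+0.956700+0.943900+0.902300+0.878000+0.853500+0.849000))/(1+1885/71876) = 1623/2000 ≈ 0.811500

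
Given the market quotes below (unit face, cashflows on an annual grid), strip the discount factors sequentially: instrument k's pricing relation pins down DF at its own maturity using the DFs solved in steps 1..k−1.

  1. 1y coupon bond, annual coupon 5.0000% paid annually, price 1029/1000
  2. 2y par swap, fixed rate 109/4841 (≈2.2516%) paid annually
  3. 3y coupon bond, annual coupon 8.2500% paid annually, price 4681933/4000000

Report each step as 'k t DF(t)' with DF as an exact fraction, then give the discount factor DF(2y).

1 1 49/50
2 2 2391/2500
3 3 9337/10000
DF(2y) = 2391/2500 ≈ 0.956400

step 1 [1y] bond c/1=1/20: DF=(1029/1000 − 1/20·(0))/(1+1/20) = 49/50 ≈ 0.980000
step 2 [2y] swap r/1=109/4841: DF=(1 − 109/4841·(0.980000))/(1+109/4841) = 2391/2500 ≈ 0.956400
step 3 [3y] bond c/1=33/400: DF=(4681933/4000000 − 33/400·(0.980000+0.956400))/(1+33/400) = 9337/10000 ≈ 0.933700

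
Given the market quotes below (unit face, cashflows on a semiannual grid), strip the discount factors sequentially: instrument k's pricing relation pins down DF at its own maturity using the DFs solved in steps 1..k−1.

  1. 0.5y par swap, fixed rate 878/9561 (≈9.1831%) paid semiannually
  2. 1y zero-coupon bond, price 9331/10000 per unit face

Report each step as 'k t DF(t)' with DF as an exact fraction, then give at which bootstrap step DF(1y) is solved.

1 1/2 9561/10000
2 1 9331/10000
DF(1y) is solved at step 2

step 1 [0.5y] swap r/2=439/9561: DF=(1 − 439/9561·(0))/(1+439/9561) = 9561/10000 ≈ 0.956100
step 2 [1y] zero: DF = P = 9331/10000 ≈ 0.933100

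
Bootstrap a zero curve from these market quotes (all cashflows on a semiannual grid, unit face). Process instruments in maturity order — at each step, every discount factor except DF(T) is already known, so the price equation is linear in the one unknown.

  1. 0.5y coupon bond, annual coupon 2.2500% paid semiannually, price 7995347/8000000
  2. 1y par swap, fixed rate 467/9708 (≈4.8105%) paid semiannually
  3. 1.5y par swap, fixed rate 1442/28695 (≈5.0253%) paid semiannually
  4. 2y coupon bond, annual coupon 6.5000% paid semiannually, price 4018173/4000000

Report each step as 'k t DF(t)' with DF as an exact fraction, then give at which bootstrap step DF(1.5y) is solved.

step 1 [0.5y] bond c/2=9/800: DF=(7995347/8000000 − 9/800·(0))/(1+9/800) = 9883/10000 ≈ 0.988300
step 2 [1y] swap r/2=467/19416: DF=(1 − 467/19416·(0.988300))/(1+467/19416) = 9533/10000 ≈ 0.953300
step 3 [1.5y] swap r/2=721/28695: DF=(1 − 721/28695·(0.988300+0.953300))/(1+721/28695) = 9279/10000 ≈ 0.927900
step 4 [2y] bond c/2=13/400: DF=(4018173/4000000 − 13/400·(0.988300+0.953300+0.927900))/(1+13/400) = 4413/5000 ≈ 0.882600

1 1/2 9883/10000
2 1 9533/10000
3 3/2 9279/10000
4 2 4413/5000
DF(1.5y) is solved at step 3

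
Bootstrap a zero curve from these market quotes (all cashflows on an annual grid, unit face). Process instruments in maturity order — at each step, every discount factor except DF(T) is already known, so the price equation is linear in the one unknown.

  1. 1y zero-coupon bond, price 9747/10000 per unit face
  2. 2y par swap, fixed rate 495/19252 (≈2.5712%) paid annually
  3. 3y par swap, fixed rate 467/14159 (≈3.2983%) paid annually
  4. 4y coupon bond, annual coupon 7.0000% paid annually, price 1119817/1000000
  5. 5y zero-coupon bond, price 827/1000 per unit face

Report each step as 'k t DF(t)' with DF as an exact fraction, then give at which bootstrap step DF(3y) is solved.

1 1 9747/10000
2 2 1901/2000
3 3 4533/5000
4 4 8613/10000
5 5 827/1000
DF(3y) is solved at step 3

step 1 [1y] zero: DF = P = 9747/10000 ≈ 0.974700
step 2 [2y] swap r/1=495/19252: DF=(1 − 495/19252·(0.974700))/(1+495/19252) = 1901/2000 ≈ 0.950500
step 3 [3y] swap r/1=467/14159: DF=(1 − 467/14159·(0.974700+0.950500))/(1+467/14159) = 4533/5000 ≈ 0.906600
step 4 [4y] bond c/1=7/100: DF=(1119817/1000000 − 7/100·(0.974700+0.950500+0.906600))/(1+7/100) = 8613/10000 ≈ 0.861300
step 5 [5y] zero: DF = P = 827/1000 ≈ 0.827000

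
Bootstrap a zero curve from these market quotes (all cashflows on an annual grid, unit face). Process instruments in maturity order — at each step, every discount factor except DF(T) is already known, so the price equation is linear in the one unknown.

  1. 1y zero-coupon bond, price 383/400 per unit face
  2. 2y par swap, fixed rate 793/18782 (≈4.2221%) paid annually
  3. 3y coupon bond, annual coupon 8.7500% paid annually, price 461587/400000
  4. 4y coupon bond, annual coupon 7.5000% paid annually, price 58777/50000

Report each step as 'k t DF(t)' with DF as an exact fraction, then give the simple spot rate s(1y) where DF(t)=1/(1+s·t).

1 1 383/400
2 2 9207/10000
3 3 91/100
4 4 899/1000
s(1y) = (1/(383/400) − 1)/(1) = 17/383 ≈ 4.4386%

step 1 [1y] zero: DF = P = 383/400 ≈ 0.957500
step 2 [2y] swap r/1=793/18782: DF=(1 − 793/18782·(0.957500))/(1+793/18782) = 9207/10000 ≈ 0.920700
step 3 [3y] bond c/1=7/80: DF=(461587/400000 − 7/80·(0.957500+0.920700))/(1+7/80) = 91/100 ≈ 0.910000
step 4 [4y] bond c/1=3/40: DF=(58777/50000 − 3/40·(0.957500+0.920700+0.910000))/(1+3/40) = 899/1000 ≈ 0.899000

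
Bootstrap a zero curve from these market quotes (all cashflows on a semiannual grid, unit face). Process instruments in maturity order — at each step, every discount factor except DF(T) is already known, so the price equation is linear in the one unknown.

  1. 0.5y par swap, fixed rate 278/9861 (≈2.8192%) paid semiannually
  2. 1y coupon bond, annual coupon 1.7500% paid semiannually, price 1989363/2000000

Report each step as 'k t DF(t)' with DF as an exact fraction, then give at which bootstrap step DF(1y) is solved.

1 1/2 9861/10000
2 1 391/400
DF(1y) is solved at step 2

step 1 [0.5y] swap r/2=139/9861: DF=(1 − 139/9861·(0))/(1+139/9861) = 9861/10000 ≈ 0.986100
step 2 [1y] bond c/2=7/800: DF=(1989363/2000000 − 7/800·(0.986100))/(1+7/800) = 391/400 ≈ 0.977500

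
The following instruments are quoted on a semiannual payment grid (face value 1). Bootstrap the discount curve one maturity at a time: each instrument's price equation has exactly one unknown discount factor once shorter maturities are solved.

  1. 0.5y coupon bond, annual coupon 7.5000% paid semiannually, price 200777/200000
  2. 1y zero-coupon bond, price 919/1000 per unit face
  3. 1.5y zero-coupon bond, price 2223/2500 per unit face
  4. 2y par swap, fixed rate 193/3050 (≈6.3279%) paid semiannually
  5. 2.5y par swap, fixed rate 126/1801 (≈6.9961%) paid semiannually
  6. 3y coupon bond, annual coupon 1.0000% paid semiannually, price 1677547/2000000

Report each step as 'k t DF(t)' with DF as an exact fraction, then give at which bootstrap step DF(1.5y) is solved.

1 1/2 2419/2500
2 1 919/1000
3 3/2 2223/2500
4 2 4421/5000
5 5/2 337/400
6 3 4061/5000
DF(1.5y) is solved at step 3

step 1 [0.5y] bond c/2=3/80: DF=(200777/200000 − 3/80·(0))/(1+3/80) = 2419/2500 ≈ 0.967600
step 2 [1y] zero: DF = P = 919/1000 ≈ 0.919000
step 3 [1.5y] zero: DF = P = 2223/2500 ≈ 0.889200
step 4 [2y] swap r/2=193/6100: DF=(1 − 193/6100·(0.967600+0.919000+0.889200))/(1+193/6100) = 4421/5000 ≈ 0.884200
step 5 [2.5y] swap r/2=63/1801: DF=(1 − 63/1801·(0.967600+0.919000+0.889200+0.884200))/(1+63/1801) = 337/400 ≈ 0.842500
step 6 [3y] bond c/2=1/200: DF=(1677547/2000000 − 1/200·(0.967600+0.919000+0.889200+0.884200+0.842500))/(1+1/200) = 4061/5000 ≈ 0.812200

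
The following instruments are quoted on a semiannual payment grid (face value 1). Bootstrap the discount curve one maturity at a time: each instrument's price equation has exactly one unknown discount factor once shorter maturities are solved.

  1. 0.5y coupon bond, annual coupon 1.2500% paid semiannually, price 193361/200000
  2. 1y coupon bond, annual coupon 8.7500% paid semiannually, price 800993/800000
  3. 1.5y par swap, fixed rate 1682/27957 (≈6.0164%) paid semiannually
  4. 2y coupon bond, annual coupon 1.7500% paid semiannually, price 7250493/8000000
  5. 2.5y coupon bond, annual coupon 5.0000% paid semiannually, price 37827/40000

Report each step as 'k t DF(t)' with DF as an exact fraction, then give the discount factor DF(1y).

1 1/2 1201/1250
2 1 919/1000
3 3/2 9159/10000
4 2 4371/5000
5 5/2 8331/10000
DF(1y) = 919/1000 ≈ 0.919000

step 1 [0.5y] bond c/2=1/160: DF=(193361/200000 − 1/160·(0))/(1+1/160) = 1201/1250 ≈ 0.960800
step 2 [1y] bond c/2=7/160: DF=(800993/800000 − 7/160·(0.960800))/(1+7/160) = 919/1000 ≈ 0.919000
step 3 [1.5y] swap r/2=841/27957: DF=(1 − 841/27957·(0.960800+0.919000))/(1+841/27957) = 9159/10000 ≈ 0.915900
step 4 [2y] bond c/2=7/800: DF=(7250493/8000000 − 7/800·(0.960800+0.919000+0.915900))/(1+7/800) = 4371/5000 ≈ 0.874200
step 5 [2.5y] bond c/2=1/40: DF=(37827/40000 − 1/40·(0.960800+0.919000+0.915900+0.874200))/(1+1/40) = 8331/10000 ≈ 0.833100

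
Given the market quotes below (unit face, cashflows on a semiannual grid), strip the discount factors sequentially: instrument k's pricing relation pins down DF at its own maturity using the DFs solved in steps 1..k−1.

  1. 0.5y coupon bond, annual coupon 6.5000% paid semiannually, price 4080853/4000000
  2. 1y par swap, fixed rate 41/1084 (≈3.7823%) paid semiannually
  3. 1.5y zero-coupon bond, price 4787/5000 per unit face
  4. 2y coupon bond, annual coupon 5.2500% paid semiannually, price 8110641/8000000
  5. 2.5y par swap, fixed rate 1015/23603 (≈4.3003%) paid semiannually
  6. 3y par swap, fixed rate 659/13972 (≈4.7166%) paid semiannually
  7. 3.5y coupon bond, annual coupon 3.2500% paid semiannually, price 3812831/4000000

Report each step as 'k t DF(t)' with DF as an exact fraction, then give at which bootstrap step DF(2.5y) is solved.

1 1/2 9881/10000
2 1 9631/10000
3 3/2 4787/5000
4 2 1827/2000
5 5/2 1797/2000
6 3 4341/5000
7 7/2 4243/5000
DF(2.5y) is solved at step 5

step 1 [0.5y] bond c/2=13/400: DF=(4080853/4000000 − 13/400·(0))/(1+13/400) = 9881/10000 ≈ 0.988100
step 2 [1y] swap r/2=41/2168: DF=(1 − 41/2168·(0.988100))/(1+41/2168) = 9631/10000 ≈ 0.963100
step 3 [1.5y] zero: DF = P = 4787/5000 ≈ 0.957400
step 4 [2y] bond c/2=21/800: DF=(8110641/8000000 − 21/800·(0.988100+0.963100+0.957400))/(1+21/800) = 1827/2000 ≈ 0.913500
step 5 [2.5y] swap r/2=1015/47206: DF=(1 − 1015/47206·(0.988100+0.963100+0.957400+0.913500))/(1+1015/47206) = 1797/2000 ≈ 0.898500
step 6 [3y] swap r/2=659/27944: DF=(1 − 659/27944·(0.988100+0.963100+0.957400+0.913500+0.898500))/(1+659/27944) = 4341/5000 ≈ 0.868200
step 7 [3.5y] bond c/2=13/800: DF=(3812831/4000000 − 13/800·(0.988100+0.963100+0.957400+0.913500+0.898500+0.868200))/(1+13/800) = 4243/5000 ≈ 0.848600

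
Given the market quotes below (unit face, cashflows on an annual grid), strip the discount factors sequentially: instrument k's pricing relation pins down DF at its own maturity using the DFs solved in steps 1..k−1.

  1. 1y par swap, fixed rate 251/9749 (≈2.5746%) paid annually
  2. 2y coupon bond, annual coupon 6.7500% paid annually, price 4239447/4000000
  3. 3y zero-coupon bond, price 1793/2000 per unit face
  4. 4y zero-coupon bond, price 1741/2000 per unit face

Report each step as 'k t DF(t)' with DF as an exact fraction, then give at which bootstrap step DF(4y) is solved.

step 1 [1y] swap r/1=251/9749: DF=(1 − 251/9749·(0))/(1+251/9749) = 9749/10000 ≈ 0.974900
step 2 [2y] bond c/1=27/400: DF=(4239447/4000000 − 27/400·(0.974900))/(1+27/400) = 582/625 ≈ 0.931200
step 3 [3y] zero: DF = P = 1793/2000 ≈ 0.896500
step 4 [4y] zero: DF = P = 1741/2000 ≈ 0.870500

1 1 9749/10000
2 2 582/625
3 3 1793/2000
4 4 1741/2000
DF(4y) is solved at step 4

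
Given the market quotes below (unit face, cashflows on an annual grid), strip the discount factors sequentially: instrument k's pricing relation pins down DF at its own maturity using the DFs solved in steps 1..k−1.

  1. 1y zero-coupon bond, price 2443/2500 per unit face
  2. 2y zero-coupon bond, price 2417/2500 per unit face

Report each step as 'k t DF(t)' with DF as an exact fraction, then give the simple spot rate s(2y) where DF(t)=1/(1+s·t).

1 1 2443/2500
2 2 2417/2500
s(2y) = (1/(2417/2500) − 1)/(2) = 83/4834 ≈ 1.7170%

step 1 [1y] zero: DF = P = 2443/2500 ≈ 0.977200
step 2 [2y] zero: DF = P = 2417/2500 ≈ 0.966800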